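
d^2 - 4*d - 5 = (d - 5)*(d + 1)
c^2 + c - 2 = (c - 1)*(c + 2)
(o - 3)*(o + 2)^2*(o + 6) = o^4 + 7*o^3 - 2*o^2 - 60*o - 72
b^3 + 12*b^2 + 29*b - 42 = (b - 1)*(b + 6)*(b + 7)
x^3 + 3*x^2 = x^2*(x + 3)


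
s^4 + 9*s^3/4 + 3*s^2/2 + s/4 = s*(s + 1/4)*(s + 1)^2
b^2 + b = b*(b + 1)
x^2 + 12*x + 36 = (x + 6)^2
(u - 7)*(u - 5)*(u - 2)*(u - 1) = u^4 - 15*u^3 + 73*u^2 - 129*u + 70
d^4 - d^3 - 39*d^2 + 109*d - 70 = (d - 5)*(d - 2)*(d - 1)*(d + 7)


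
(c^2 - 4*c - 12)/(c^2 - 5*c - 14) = (c - 6)/(c - 7)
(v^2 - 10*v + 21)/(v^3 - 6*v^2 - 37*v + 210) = (v - 3)/(v^2 + v - 30)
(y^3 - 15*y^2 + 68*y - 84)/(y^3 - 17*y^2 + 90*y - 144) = (y^2 - 9*y + 14)/(y^2 - 11*y + 24)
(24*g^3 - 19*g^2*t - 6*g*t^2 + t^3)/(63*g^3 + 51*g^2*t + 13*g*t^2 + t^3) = (8*g^2 - 9*g*t + t^2)/(21*g^2 + 10*g*t + t^2)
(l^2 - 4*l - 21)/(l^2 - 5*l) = (l^2 - 4*l - 21)/(l*(l - 5))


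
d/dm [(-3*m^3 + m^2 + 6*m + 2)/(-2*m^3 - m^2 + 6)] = (5*m^4 + 24*m^3 - 36*m^2 + 16*m + 36)/(4*m^6 + 4*m^5 + m^4 - 24*m^3 - 12*m^2 + 36)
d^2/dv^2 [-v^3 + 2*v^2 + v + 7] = 4 - 6*v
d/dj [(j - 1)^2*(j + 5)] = 3*(j - 1)*(j + 3)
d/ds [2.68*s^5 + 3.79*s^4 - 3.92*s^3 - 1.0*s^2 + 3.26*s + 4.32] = 13.4*s^4 + 15.16*s^3 - 11.76*s^2 - 2.0*s + 3.26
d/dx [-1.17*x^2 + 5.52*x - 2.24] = 5.52 - 2.34*x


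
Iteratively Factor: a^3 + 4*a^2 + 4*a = (a + 2)*(a^2 + 2*a) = a*(a + 2)*(a + 2)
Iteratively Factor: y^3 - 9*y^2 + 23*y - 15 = (y - 3)*(y^2 - 6*y + 5) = (y - 3)*(y - 1)*(y - 5)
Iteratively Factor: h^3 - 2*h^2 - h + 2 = (h - 1)*(h^2 - h - 2) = (h - 1)*(h + 1)*(h - 2)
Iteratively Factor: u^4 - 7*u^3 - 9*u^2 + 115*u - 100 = (u + 4)*(u^3 - 11*u^2 + 35*u - 25) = (u - 1)*(u + 4)*(u^2 - 10*u + 25) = (u - 5)*(u - 1)*(u + 4)*(u - 5)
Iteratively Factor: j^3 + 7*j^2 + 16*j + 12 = (j + 2)*(j^2 + 5*j + 6) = (j + 2)*(j + 3)*(j + 2)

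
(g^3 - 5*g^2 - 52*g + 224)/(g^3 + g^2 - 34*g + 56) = (g - 8)/(g - 2)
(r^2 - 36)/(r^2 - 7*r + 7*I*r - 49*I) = (r^2 - 36)/(r^2 + 7*r*(-1 + I) - 49*I)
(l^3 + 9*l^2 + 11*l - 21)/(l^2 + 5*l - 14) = (l^2 + 2*l - 3)/(l - 2)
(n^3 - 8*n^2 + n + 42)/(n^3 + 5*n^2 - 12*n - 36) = (n - 7)/(n + 6)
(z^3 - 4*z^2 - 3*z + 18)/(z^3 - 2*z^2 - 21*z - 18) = (-z^3 + 4*z^2 + 3*z - 18)/(-z^3 + 2*z^2 + 21*z + 18)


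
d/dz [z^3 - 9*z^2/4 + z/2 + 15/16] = 3*z^2 - 9*z/2 + 1/2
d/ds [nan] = 0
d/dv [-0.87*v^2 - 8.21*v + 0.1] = -1.74*v - 8.21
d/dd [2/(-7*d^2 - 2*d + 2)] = 4*(7*d + 1)/(7*d^2 + 2*d - 2)^2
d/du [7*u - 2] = 7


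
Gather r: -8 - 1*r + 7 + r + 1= 0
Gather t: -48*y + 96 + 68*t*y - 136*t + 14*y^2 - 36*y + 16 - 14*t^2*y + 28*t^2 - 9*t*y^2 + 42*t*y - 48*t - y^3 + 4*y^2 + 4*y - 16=t^2*(28 - 14*y) + t*(-9*y^2 + 110*y - 184) - y^3 + 18*y^2 - 80*y + 96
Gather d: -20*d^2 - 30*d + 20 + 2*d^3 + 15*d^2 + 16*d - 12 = 2*d^3 - 5*d^2 - 14*d + 8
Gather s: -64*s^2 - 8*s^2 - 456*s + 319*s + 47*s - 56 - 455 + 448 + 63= -72*s^2 - 90*s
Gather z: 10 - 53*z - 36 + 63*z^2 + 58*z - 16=63*z^2 + 5*z - 42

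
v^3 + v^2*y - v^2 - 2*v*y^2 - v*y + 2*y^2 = (v - 1)*(v - y)*(v + 2*y)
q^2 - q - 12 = (q - 4)*(q + 3)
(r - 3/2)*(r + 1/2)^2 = r^3 - r^2/2 - 5*r/4 - 3/8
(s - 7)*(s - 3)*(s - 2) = s^3 - 12*s^2 + 41*s - 42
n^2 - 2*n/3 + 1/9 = (n - 1/3)^2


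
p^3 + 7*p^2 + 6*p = p*(p + 1)*(p + 6)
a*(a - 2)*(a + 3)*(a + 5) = a^4 + 6*a^3 - a^2 - 30*a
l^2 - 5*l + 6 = (l - 3)*(l - 2)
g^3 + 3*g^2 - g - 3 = (g - 1)*(g + 1)*(g + 3)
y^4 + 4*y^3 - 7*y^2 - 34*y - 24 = (y - 3)*(y + 1)*(y + 2)*(y + 4)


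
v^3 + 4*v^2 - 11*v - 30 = (v - 3)*(v + 2)*(v + 5)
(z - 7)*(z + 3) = z^2 - 4*z - 21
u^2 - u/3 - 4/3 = (u - 4/3)*(u + 1)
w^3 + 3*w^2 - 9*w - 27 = (w - 3)*(w + 3)^2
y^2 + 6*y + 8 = (y + 2)*(y + 4)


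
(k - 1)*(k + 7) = k^2 + 6*k - 7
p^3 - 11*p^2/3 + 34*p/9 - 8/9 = (p - 2)*(p - 4/3)*(p - 1/3)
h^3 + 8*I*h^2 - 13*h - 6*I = (h + I)^2*(h + 6*I)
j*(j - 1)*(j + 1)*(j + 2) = j^4 + 2*j^3 - j^2 - 2*j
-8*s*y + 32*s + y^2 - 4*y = (-8*s + y)*(y - 4)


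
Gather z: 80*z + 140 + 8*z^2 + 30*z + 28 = 8*z^2 + 110*z + 168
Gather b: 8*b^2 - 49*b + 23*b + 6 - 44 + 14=8*b^2 - 26*b - 24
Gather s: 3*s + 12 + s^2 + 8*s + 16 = s^2 + 11*s + 28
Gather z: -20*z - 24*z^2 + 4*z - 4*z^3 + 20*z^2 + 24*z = -4*z^3 - 4*z^2 + 8*z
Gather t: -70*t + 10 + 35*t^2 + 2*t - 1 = 35*t^2 - 68*t + 9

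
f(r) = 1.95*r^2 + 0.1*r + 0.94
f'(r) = 3.9*r + 0.1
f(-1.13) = 3.32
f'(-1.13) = -4.31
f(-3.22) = 20.84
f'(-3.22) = -12.46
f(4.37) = 38.62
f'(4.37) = 17.14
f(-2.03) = 8.77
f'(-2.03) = -7.82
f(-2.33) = 11.29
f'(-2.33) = -8.99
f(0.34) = 1.20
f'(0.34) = 1.43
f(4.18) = 35.43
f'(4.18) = 16.40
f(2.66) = 15.00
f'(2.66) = 10.47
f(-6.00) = 70.54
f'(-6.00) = -23.30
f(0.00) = 0.94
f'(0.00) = 0.10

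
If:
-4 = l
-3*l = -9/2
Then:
No Solution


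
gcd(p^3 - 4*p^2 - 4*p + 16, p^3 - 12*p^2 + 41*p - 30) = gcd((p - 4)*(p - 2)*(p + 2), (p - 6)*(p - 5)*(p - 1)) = 1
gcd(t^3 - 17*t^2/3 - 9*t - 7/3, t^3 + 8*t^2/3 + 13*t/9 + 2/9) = t + 1/3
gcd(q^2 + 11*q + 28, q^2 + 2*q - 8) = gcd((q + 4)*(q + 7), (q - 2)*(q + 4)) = q + 4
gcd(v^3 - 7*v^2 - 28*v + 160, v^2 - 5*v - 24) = v - 8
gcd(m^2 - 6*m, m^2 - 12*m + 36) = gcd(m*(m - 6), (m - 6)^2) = m - 6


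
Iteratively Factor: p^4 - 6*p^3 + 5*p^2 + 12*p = (p - 3)*(p^3 - 3*p^2 - 4*p) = p*(p - 3)*(p^2 - 3*p - 4) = p*(p - 3)*(p + 1)*(p - 4)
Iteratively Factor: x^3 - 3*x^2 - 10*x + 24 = (x - 2)*(x^2 - x - 12) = (x - 2)*(x + 3)*(x - 4)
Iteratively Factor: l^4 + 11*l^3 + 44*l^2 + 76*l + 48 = (l + 4)*(l^3 + 7*l^2 + 16*l + 12) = (l + 3)*(l + 4)*(l^2 + 4*l + 4) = (l + 2)*(l + 3)*(l + 4)*(l + 2)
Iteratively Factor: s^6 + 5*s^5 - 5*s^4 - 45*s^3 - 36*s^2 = (s + 1)*(s^5 + 4*s^4 - 9*s^3 - 36*s^2) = (s - 3)*(s + 1)*(s^4 + 7*s^3 + 12*s^2) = (s - 3)*(s + 1)*(s + 3)*(s^3 + 4*s^2) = s*(s - 3)*(s + 1)*(s + 3)*(s^2 + 4*s) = s*(s - 3)*(s + 1)*(s + 3)*(s + 4)*(s)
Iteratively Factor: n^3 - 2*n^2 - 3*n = (n + 1)*(n^2 - 3*n) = n*(n + 1)*(n - 3)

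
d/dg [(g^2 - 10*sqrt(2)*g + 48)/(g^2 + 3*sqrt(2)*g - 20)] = (13*sqrt(2)*g^2 - 136*g + 56*sqrt(2))/(g^4 + 6*sqrt(2)*g^3 - 22*g^2 - 120*sqrt(2)*g + 400)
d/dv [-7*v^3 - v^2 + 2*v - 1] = -21*v^2 - 2*v + 2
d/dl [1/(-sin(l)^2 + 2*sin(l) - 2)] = 2*(sin(l) - 1)*cos(l)/(sin(l)^2 - 2*sin(l) + 2)^2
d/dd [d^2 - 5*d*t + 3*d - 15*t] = 2*d - 5*t + 3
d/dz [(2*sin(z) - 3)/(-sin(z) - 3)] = -9*cos(z)/(sin(z) + 3)^2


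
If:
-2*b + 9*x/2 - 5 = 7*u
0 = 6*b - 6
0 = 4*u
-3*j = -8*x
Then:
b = 1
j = 112/27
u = 0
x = 14/9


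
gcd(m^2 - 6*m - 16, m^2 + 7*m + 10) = m + 2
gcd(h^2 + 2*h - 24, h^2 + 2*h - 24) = h^2 + 2*h - 24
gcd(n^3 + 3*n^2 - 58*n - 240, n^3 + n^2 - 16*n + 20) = n + 5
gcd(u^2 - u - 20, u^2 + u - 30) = u - 5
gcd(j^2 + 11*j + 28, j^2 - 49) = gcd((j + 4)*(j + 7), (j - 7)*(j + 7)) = j + 7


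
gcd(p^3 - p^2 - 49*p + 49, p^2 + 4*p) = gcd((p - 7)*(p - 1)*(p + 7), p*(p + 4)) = 1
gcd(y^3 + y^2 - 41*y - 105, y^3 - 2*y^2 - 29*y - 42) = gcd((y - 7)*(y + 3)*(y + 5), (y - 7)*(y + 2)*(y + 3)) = y^2 - 4*y - 21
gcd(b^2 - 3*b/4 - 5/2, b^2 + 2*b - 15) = 1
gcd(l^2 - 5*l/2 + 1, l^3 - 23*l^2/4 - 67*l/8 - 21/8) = 1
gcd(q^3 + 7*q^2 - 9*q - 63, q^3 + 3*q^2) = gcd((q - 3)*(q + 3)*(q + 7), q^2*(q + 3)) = q + 3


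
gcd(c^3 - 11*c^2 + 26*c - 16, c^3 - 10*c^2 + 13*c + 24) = c - 8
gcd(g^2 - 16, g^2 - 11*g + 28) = g - 4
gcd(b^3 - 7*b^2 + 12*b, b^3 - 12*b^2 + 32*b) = b^2 - 4*b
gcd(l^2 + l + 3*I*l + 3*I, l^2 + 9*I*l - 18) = l + 3*I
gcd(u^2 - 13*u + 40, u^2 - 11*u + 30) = u - 5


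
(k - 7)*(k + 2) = k^2 - 5*k - 14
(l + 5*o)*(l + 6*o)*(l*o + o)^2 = l^4*o^2 + 11*l^3*o^3 + 2*l^3*o^2 + 30*l^2*o^4 + 22*l^2*o^3 + l^2*o^2 + 60*l*o^4 + 11*l*o^3 + 30*o^4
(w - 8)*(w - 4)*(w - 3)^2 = w^4 - 18*w^3 + 113*w^2 - 300*w + 288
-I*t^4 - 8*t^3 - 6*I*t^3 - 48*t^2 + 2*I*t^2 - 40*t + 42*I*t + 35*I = (t + 5)*(t - 7*I)*(t - I)*(-I*t - I)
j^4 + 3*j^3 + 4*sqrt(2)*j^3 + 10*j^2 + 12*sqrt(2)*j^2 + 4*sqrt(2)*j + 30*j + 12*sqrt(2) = (j + 3)*(j + sqrt(2))^2*(j + 2*sqrt(2))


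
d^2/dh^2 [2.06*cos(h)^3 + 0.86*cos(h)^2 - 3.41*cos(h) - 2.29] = 1.865*cos(h) - 1.72*cos(2*h) - 4.635*cos(3*h)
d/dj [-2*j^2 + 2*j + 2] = 2 - 4*j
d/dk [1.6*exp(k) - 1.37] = 1.6*exp(k)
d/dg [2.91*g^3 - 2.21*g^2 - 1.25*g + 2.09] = 8.73*g^2 - 4.42*g - 1.25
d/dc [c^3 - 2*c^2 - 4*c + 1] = 3*c^2 - 4*c - 4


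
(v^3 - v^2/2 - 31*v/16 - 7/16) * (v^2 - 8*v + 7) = v^5 - 17*v^4/2 + 145*v^3/16 + 185*v^2/16 - 161*v/16 - 49/16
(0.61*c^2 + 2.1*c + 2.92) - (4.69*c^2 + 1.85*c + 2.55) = -4.08*c^2 + 0.25*c + 0.37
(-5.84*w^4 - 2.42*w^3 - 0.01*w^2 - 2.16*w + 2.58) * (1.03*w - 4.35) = -6.0152*w^5 + 22.9114*w^4 + 10.5167*w^3 - 2.1813*w^2 + 12.0534*w - 11.223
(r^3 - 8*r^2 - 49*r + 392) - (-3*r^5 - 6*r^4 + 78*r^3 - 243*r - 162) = 3*r^5 + 6*r^4 - 77*r^3 - 8*r^2 + 194*r + 554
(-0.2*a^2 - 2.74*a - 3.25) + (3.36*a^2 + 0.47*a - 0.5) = 3.16*a^2 - 2.27*a - 3.75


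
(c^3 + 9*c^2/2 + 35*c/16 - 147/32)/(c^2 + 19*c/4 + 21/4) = (8*c^2 + 22*c - 21)/(8*(c + 3))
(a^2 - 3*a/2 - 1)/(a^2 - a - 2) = (a + 1/2)/(a + 1)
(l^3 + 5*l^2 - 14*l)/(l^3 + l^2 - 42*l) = (l - 2)/(l - 6)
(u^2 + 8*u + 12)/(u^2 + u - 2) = (u + 6)/(u - 1)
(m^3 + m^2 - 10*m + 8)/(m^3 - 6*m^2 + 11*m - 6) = (m + 4)/(m - 3)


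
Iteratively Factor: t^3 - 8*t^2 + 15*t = (t)*(t^2 - 8*t + 15) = t*(t - 3)*(t - 5)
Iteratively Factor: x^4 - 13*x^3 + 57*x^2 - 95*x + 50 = (x - 2)*(x^3 - 11*x^2 + 35*x - 25) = (x - 5)*(x - 2)*(x^2 - 6*x + 5) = (x - 5)*(x - 2)*(x - 1)*(x - 5)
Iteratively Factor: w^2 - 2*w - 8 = (w - 4)*(w + 2)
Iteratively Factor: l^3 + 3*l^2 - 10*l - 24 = (l + 4)*(l^2 - l - 6) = (l + 2)*(l + 4)*(l - 3)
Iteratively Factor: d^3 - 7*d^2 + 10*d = (d - 5)*(d^2 - 2*d) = d*(d - 5)*(d - 2)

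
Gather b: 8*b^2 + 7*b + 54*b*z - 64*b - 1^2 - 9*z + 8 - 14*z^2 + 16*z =8*b^2 + b*(54*z - 57) - 14*z^2 + 7*z + 7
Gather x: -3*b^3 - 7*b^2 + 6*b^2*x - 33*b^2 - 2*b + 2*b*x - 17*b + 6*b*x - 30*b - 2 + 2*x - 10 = -3*b^3 - 40*b^2 - 49*b + x*(6*b^2 + 8*b + 2) - 12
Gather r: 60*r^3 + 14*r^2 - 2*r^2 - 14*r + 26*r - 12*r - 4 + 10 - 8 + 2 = 60*r^3 + 12*r^2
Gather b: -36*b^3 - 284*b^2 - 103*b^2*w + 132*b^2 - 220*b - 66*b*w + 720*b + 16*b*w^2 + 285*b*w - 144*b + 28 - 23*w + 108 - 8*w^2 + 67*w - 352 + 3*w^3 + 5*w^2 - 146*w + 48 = -36*b^3 + b^2*(-103*w - 152) + b*(16*w^2 + 219*w + 356) + 3*w^3 - 3*w^2 - 102*w - 168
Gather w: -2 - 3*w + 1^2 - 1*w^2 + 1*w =-w^2 - 2*w - 1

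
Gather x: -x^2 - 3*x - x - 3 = -x^2 - 4*x - 3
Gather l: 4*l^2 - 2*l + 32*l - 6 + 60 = 4*l^2 + 30*l + 54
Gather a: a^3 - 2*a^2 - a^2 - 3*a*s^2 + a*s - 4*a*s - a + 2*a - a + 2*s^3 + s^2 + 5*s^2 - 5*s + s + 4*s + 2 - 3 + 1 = a^3 - 3*a^2 + a*(-3*s^2 - 3*s) + 2*s^3 + 6*s^2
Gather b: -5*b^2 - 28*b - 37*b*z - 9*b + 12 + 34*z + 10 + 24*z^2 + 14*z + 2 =-5*b^2 + b*(-37*z - 37) + 24*z^2 + 48*z + 24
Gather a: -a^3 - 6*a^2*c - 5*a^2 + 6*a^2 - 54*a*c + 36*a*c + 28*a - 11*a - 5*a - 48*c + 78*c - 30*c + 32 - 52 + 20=-a^3 + a^2*(1 - 6*c) + a*(12 - 18*c)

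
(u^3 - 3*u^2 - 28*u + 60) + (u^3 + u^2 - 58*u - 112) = 2*u^3 - 2*u^2 - 86*u - 52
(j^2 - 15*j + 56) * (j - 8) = j^3 - 23*j^2 + 176*j - 448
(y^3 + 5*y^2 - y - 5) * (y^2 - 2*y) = y^5 + 3*y^4 - 11*y^3 - 3*y^2 + 10*y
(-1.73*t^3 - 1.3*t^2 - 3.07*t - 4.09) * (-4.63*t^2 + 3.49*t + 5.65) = 8.0099*t^5 - 0.0186999999999999*t^4 - 0.0974000000000022*t^3 + 0.877399999999998*t^2 - 31.6196*t - 23.1085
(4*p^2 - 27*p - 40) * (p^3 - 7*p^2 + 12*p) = 4*p^5 - 55*p^4 + 197*p^3 - 44*p^2 - 480*p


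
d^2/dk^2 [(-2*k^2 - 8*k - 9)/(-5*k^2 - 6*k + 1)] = 2*(140*k^3 + 705*k^2 + 930*k + 419)/(125*k^6 + 450*k^5 + 465*k^4 + 36*k^3 - 93*k^2 + 18*k - 1)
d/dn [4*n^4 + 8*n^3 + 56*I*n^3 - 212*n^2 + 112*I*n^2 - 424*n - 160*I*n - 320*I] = 16*n^3 + n^2*(24 + 168*I) + n*(-424 + 224*I) - 424 - 160*I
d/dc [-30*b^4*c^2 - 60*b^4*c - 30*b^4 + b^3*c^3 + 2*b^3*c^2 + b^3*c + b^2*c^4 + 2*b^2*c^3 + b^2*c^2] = b^2*(-60*b^2*c - 60*b^2 + 3*b*c^2 + 4*b*c + b + 4*c^3 + 6*c^2 + 2*c)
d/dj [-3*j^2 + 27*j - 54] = 27 - 6*j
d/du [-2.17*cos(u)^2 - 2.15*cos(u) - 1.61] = (4.34*cos(u) + 2.15)*sin(u)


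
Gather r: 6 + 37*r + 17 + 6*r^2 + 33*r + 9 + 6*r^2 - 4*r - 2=12*r^2 + 66*r + 30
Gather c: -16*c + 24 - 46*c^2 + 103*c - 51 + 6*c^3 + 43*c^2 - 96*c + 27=6*c^3 - 3*c^2 - 9*c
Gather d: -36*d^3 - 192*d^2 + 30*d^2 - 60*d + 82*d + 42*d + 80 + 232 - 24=-36*d^3 - 162*d^2 + 64*d + 288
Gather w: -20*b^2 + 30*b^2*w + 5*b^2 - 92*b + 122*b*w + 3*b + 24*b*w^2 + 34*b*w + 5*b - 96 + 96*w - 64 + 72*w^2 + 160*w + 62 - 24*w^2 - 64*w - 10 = -15*b^2 - 84*b + w^2*(24*b + 48) + w*(30*b^2 + 156*b + 192) - 108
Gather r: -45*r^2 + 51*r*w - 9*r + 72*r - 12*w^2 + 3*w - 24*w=-45*r^2 + r*(51*w + 63) - 12*w^2 - 21*w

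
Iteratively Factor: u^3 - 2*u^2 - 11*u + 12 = (u - 4)*(u^2 + 2*u - 3) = (u - 4)*(u + 3)*(u - 1)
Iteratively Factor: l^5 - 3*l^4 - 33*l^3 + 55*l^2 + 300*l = (l - 5)*(l^4 + 2*l^3 - 23*l^2 - 60*l) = (l - 5)*(l + 3)*(l^3 - l^2 - 20*l) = (l - 5)*(l + 3)*(l + 4)*(l^2 - 5*l) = l*(l - 5)*(l + 3)*(l + 4)*(l - 5)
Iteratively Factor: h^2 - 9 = (h + 3)*(h - 3)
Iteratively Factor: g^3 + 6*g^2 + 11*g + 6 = (g + 1)*(g^2 + 5*g + 6) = (g + 1)*(g + 3)*(g + 2)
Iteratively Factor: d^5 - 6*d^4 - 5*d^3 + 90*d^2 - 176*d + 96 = (d - 4)*(d^4 - 2*d^3 - 13*d^2 + 38*d - 24) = (d - 4)*(d - 2)*(d^3 - 13*d + 12) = (d - 4)*(d - 3)*(d - 2)*(d^2 + 3*d - 4) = (d - 4)*(d - 3)*(d - 2)*(d + 4)*(d - 1)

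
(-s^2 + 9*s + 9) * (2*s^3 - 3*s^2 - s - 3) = -2*s^5 + 21*s^4 - 8*s^3 - 33*s^2 - 36*s - 27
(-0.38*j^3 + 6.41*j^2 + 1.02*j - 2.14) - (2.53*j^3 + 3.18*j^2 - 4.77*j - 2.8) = -2.91*j^3 + 3.23*j^2 + 5.79*j + 0.66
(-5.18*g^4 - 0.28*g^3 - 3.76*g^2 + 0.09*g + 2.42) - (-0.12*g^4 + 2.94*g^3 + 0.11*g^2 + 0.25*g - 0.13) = -5.06*g^4 - 3.22*g^3 - 3.87*g^2 - 0.16*g + 2.55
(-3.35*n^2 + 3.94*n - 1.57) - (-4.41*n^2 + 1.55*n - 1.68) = 1.06*n^2 + 2.39*n + 0.11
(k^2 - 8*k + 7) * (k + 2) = k^3 - 6*k^2 - 9*k + 14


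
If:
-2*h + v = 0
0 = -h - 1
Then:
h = -1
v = -2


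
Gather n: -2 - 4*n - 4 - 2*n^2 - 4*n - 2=-2*n^2 - 8*n - 8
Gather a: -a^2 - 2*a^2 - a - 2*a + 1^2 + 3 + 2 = -3*a^2 - 3*a + 6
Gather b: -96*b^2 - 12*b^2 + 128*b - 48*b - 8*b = -108*b^2 + 72*b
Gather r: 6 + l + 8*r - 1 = l + 8*r + 5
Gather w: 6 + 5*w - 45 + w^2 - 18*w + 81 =w^2 - 13*w + 42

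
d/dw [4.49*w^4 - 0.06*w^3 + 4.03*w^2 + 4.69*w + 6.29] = 17.96*w^3 - 0.18*w^2 + 8.06*w + 4.69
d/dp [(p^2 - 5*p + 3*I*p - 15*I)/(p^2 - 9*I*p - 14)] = (p^2*(5 - 12*I) + p*(-28 + 30*I) + 205 - 42*I)/(p^4 - 18*I*p^3 - 109*p^2 + 252*I*p + 196)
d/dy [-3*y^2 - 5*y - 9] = -6*y - 5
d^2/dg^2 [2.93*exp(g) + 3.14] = 2.93*exp(g)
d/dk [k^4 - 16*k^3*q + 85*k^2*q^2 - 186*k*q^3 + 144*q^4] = 4*k^3 - 48*k^2*q + 170*k*q^2 - 186*q^3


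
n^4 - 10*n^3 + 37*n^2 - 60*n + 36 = (n - 3)^2*(n - 2)^2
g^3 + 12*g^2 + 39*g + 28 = (g + 1)*(g + 4)*(g + 7)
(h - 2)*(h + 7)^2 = h^3 + 12*h^2 + 21*h - 98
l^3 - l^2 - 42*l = l*(l - 7)*(l + 6)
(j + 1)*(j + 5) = j^2 + 6*j + 5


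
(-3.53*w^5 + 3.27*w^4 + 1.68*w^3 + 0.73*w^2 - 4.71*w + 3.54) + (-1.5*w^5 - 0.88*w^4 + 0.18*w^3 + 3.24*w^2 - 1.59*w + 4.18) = -5.03*w^5 + 2.39*w^4 + 1.86*w^3 + 3.97*w^2 - 6.3*w + 7.72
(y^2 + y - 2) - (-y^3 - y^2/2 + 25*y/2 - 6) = y^3 + 3*y^2/2 - 23*y/2 + 4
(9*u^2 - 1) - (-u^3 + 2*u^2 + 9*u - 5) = u^3 + 7*u^2 - 9*u + 4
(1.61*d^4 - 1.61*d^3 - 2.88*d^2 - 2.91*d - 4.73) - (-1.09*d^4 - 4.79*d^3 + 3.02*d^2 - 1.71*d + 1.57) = 2.7*d^4 + 3.18*d^3 - 5.9*d^2 - 1.2*d - 6.3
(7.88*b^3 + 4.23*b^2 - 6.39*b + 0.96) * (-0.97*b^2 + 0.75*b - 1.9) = -7.6436*b^5 + 1.8069*b^4 - 5.6012*b^3 - 13.7607*b^2 + 12.861*b - 1.824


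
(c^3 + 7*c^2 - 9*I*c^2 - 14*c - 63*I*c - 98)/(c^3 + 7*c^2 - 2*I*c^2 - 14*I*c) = (c - 7*I)/c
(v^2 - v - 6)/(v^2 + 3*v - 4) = (v^2 - v - 6)/(v^2 + 3*v - 4)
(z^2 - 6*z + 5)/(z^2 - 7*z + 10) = (z - 1)/(z - 2)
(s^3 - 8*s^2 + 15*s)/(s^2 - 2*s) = (s^2 - 8*s + 15)/(s - 2)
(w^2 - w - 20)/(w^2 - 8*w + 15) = (w + 4)/(w - 3)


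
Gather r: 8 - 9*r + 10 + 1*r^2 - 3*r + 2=r^2 - 12*r + 20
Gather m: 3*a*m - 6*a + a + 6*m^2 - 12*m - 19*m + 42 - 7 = -5*a + 6*m^2 + m*(3*a - 31) + 35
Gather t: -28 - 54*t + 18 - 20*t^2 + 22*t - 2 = -20*t^2 - 32*t - 12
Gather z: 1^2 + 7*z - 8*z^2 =-8*z^2 + 7*z + 1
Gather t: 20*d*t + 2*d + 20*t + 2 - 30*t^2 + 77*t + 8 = 2*d - 30*t^2 + t*(20*d + 97) + 10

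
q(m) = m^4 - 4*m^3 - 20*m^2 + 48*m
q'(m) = 4*m^3 - 12*m^2 - 40*m + 48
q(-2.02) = -128.95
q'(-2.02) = 46.87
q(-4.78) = 272.50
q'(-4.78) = -471.84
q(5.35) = -108.92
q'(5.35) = 103.05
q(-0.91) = -56.54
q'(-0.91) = 71.45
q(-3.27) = -116.62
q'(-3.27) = -89.38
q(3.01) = -63.72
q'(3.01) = -72.04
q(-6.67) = 1956.29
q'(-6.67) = -1406.03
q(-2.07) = -131.22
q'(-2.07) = 43.90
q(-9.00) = 7425.00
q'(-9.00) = -3480.00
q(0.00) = 0.00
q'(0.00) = 48.00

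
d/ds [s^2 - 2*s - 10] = 2*s - 2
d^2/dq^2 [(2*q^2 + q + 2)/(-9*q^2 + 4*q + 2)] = 2*(-153*q^3 - 594*q^2 + 162*q - 68)/(729*q^6 - 972*q^5 - 54*q^4 + 368*q^3 + 12*q^2 - 48*q - 8)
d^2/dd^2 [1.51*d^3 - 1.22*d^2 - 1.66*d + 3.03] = 9.06*d - 2.44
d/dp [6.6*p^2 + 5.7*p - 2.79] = 13.2*p + 5.7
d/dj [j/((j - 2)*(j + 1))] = (-j^2 - 2)/(j^4 - 2*j^3 - 3*j^2 + 4*j + 4)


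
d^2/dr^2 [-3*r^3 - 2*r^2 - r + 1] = -18*r - 4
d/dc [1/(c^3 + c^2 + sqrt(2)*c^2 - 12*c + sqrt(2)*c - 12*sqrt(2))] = (-3*c^2 - 2*sqrt(2)*c - 2*c - sqrt(2) + 12)/(c^3 + c^2 + sqrt(2)*c^2 - 12*c + sqrt(2)*c - 12*sqrt(2))^2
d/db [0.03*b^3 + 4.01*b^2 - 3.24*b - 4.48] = 0.09*b^2 + 8.02*b - 3.24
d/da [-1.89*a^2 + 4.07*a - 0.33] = 4.07 - 3.78*a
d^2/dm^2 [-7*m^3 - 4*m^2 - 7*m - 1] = -42*m - 8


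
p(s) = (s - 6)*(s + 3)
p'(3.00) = 3.00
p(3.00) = -18.00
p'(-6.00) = -15.00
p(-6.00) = 36.00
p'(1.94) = 0.88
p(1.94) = -20.06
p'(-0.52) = -4.04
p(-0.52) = -16.17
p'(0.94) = -1.12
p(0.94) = -19.94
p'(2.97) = 2.94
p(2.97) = -18.09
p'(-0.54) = -4.08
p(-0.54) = -16.09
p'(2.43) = 1.86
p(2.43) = -19.39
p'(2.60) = 2.20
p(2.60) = -19.04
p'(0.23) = -2.54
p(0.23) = -18.64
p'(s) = 2*s - 3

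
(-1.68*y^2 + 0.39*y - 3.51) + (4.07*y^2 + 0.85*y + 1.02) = 2.39*y^2 + 1.24*y - 2.49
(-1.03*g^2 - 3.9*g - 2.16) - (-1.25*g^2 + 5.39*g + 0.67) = 0.22*g^2 - 9.29*g - 2.83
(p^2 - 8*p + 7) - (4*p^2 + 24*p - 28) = -3*p^2 - 32*p + 35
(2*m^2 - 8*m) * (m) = 2*m^3 - 8*m^2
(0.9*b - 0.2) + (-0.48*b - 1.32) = 0.42*b - 1.52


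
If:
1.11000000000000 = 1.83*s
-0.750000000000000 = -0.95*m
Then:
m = 0.79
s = 0.61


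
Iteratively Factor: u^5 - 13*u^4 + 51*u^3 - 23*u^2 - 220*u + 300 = (u - 3)*(u^4 - 10*u^3 + 21*u^2 + 40*u - 100) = (u - 3)*(u - 2)*(u^3 - 8*u^2 + 5*u + 50) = (u - 5)*(u - 3)*(u - 2)*(u^2 - 3*u - 10) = (u - 5)*(u - 3)*(u - 2)*(u + 2)*(u - 5)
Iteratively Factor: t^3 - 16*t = (t)*(t^2 - 16) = t*(t + 4)*(t - 4)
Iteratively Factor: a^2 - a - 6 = (a - 3)*(a + 2)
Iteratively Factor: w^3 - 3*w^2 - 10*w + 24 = (w - 2)*(w^2 - w - 12) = (w - 4)*(w - 2)*(w + 3)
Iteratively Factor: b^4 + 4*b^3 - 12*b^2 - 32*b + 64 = (b - 2)*(b^3 + 6*b^2 - 32) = (b - 2)*(b + 4)*(b^2 + 2*b - 8) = (b - 2)^2*(b + 4)*(b + 4)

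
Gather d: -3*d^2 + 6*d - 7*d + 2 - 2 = -3*d^2 - d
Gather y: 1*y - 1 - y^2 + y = -y^2 + 2*y - 1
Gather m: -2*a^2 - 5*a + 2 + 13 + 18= -2*a^2 - 5*a + 33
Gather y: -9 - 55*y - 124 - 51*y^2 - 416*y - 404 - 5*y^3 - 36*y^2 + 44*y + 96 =-5*y^3 - 87*y^2 - 427*y - 441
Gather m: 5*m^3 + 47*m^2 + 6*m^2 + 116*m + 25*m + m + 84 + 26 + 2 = 5*m^3 + 53*m^2 + 142*m + 112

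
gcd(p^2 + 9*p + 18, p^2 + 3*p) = p + 3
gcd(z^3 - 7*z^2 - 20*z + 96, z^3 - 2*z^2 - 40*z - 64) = z^2 - 4*z - 32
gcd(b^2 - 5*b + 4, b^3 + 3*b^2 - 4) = b - 1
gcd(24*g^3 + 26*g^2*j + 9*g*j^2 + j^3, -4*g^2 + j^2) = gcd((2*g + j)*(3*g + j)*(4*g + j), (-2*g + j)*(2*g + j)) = 2*g + j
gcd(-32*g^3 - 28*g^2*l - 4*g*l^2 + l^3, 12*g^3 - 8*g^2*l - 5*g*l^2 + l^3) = 2*g + l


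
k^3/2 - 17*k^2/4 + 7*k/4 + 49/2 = (k/2 + 1)*(k - 7)*(k - 7/2)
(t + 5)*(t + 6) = t^2 + 11*t + 30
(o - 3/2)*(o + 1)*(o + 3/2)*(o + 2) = o^4 + 3*o^3 - o^2/4 - 27*o/4 - 9/2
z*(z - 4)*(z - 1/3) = z^3 - 13*z^2/3 + 4*z/3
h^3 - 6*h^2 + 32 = (h - 4)^2*(h + 2)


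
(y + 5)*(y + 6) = y^2 + 11*y + 30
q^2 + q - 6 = (q - 2)*(q + 3)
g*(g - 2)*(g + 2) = g^3 - 4*g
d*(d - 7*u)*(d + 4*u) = d^3 - 3*d^2*u - 28*d*u^2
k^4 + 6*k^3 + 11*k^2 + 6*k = k*(k + 1)*(k + 2)*(k + 3)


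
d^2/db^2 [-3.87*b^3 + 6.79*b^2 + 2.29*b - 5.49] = 13.58 - 23.22*b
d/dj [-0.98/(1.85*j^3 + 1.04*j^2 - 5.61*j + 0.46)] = (5.439*j^2 + 2.0384*j - 5.4978)/(1.85*j^3 + 1.04*j^2 - 5.61*j + 0.46)^2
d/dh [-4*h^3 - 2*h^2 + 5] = 4*h*(-3*h - 1)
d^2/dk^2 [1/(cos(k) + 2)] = (sin(k)^2 + 2*cos(k) + 1)/(cos(k) + 2)^3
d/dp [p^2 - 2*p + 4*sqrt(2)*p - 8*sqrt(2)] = 2*p - 2 + 4*sqrt(2)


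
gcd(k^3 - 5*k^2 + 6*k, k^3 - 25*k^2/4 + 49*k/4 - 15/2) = k^2 - 5*k + 6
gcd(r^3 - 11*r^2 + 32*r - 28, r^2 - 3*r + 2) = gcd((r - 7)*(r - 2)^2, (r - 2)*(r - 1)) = r - 2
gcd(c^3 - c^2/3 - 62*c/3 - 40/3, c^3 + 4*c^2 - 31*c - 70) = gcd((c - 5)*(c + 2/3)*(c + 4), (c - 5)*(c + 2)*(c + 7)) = c - 5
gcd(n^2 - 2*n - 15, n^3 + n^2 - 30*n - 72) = n + 3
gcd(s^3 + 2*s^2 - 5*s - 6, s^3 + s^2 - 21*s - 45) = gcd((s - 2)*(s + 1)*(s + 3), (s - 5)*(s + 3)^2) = s + 3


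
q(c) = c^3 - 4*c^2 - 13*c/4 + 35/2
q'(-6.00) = 152.75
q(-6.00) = -323.00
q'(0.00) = -3.25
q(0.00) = 17.50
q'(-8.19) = 263.50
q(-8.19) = -773.54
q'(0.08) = -3.87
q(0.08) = 17.21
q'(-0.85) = 5.72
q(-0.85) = 16.76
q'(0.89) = -7.99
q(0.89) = 12.14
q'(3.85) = 10.42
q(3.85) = 2.76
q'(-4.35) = 88.32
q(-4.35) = -126.37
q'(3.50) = 5.50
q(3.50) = 0.00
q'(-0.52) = 1.72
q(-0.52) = 17.97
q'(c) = 3*c^2 - 8*c - 13/4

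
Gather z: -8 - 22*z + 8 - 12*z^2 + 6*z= -12*z^2 - 16*z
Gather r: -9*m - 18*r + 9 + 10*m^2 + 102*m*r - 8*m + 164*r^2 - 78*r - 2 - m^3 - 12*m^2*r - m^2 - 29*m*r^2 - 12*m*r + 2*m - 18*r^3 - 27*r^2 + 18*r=-m^3 + 9*m^2 - 15*m - 18*r^3 + r^2*(137 - 29*m) + r*(-12*m^2 + 90*m - 78) + 7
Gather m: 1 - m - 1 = -m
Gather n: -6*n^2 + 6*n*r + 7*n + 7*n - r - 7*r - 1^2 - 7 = -6*n^2 + n*(6*r + 14) - 8*r - 8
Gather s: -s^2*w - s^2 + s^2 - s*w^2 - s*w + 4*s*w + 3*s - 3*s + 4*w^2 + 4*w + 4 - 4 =-s^2*w + s*(-w^2 + 3*w) + 4*w^2 + 4*w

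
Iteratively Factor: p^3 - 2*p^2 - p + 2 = (p - 1)*(p^2 - p - 2) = (p - 1)*(p + 1)*(p - 2)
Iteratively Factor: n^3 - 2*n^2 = (n)*(n^2 - 2*n) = n*(n - 2)*(n)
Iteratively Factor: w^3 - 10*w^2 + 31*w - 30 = (w - 5)*(w^2 - 5*w + 6) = (w - 5)*(w - 2)*(w - 3)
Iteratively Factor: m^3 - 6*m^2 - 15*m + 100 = (m + 4)*(m^2 - 10*m + 25) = (m - 5)*(m + 4)*(m - 5)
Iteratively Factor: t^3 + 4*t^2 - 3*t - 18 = (t + 3)*(t^2 + t - 6) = (t + 3)^2*(t - 2)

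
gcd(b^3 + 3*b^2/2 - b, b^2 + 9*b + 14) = b + 2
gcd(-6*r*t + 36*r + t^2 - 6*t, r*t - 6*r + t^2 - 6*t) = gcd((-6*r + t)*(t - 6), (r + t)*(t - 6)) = t - 6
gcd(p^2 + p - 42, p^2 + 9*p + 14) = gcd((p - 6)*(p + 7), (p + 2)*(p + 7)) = p + 7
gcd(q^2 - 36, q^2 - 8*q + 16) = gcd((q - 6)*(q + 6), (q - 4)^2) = 1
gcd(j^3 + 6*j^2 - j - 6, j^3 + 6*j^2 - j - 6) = j^3 + 6*j^2 - j - 6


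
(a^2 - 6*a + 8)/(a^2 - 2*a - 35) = (-a^2 + 6*a - 8)/(-a^2 + 2*a + 35)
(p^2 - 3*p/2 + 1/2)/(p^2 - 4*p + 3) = (p - 1/2)/(p - 3)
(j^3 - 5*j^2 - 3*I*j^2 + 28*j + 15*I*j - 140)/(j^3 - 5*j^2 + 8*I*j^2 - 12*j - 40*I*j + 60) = (j^2 - 3*I*j + 28)/(j^2 + 8*I*j - 12)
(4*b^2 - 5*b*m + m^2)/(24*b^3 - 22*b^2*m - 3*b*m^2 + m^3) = (4*b - m)/(24*b^2 + 2*b*m - m^2)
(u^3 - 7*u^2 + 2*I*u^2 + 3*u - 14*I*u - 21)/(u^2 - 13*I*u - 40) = (u^3 + u^2*(-7 + 2*I) + u*(3 - 14*I) - 21)/(u^2 - 13*I*u - 40)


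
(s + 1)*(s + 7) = s^2 + 8*s + 7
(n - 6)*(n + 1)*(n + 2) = n^3 - 3*n^2 - 16*n - 12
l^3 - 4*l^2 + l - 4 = (l - 4)*(l - I)*(l + I)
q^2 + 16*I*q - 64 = (q + 8*I)^2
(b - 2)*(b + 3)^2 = b^3 + 4*b^2 - 3*b - 18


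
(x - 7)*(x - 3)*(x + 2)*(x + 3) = x^4 - 5*x^3 - 23*x^2 + 45*x + 126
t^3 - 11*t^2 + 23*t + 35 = (t - 7)*(t - 5)*(t + 1)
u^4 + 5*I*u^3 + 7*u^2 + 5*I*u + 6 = (u - I)^2*(u + I)*(u + 6*I)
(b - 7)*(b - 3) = b^2 - 10*b + 21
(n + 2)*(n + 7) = n^2 + 9*n + 14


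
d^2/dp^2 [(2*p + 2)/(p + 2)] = -4/(p + 2)^3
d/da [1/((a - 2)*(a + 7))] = (-2*a - 5)/(a^4 + 10*a^3 - 3*a^2 - 140*a + 196)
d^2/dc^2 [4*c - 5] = 0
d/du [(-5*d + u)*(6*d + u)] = d + 2*u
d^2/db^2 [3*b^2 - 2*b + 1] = 6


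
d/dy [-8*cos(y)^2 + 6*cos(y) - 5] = 2*(8*cos(y) - 3)*sin(y)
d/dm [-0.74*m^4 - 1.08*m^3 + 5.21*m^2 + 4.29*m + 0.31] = -2.96*m^3 - 3.24*m^2 + 10.42*m + 4.29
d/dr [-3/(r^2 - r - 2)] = 3*(2*r - 1)/(-r^2 + r + 2)^2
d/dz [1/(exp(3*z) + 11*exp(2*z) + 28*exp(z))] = (-3*exp(2*z) - 22*exp(z) - 28)*exp(-z)/(exp(2*z) + 11*exp(z) + 28)^2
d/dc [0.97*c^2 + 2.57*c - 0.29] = 1.94*c + 2.57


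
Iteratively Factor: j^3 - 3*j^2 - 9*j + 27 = (j - 3)*(j^2 - 9) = (j - 3)*(j + 3)*(j - 3)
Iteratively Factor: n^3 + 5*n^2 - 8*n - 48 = (n + 4)*(n^2 + n - 12) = (n - 3)*(n + 4)*(n + 4)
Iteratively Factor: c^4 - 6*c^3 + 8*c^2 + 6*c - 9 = (c - 3)*(c^3 - 3*c^2 - c + 3) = (c - 3)^2*(c^2 - 1) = (c - 3)^2*(c - 1)*(c + 1)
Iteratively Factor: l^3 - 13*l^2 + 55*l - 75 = (l - 3)*(l^2 - 10*l + 25) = (l - 5)*(l - 3)*(l - 5)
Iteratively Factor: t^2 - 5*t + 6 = (t - 2)*(t - 3)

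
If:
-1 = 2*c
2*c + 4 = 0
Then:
No Solution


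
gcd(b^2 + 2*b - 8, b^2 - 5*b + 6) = b - 2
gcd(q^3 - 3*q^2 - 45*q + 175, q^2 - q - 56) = q + 7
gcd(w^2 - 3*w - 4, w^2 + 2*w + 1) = w + 1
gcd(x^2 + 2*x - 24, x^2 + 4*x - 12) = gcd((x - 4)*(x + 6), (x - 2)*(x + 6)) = x + 6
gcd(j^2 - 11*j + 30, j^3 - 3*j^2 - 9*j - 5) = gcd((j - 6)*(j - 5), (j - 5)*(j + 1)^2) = j - 5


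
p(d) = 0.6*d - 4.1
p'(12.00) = 0.60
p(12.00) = 3.10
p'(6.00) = 0.60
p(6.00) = -0.50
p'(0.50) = 0.60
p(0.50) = -3.80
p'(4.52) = 0.60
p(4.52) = -1.39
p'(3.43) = 0.60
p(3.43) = -2.04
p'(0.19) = 0.60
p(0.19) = -3.99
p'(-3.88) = 0.60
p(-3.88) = -6.43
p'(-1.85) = 0.60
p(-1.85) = -5.21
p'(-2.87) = 0.60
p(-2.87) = -5.82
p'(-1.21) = 0.60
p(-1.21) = -4.83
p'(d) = 0.600000000000000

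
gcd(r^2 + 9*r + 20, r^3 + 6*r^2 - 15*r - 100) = r + 5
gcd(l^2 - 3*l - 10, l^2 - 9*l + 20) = l - 5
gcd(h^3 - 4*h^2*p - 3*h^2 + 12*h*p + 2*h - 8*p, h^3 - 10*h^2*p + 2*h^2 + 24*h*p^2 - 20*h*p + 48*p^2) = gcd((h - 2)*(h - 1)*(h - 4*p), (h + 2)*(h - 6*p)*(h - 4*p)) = -h + 4*p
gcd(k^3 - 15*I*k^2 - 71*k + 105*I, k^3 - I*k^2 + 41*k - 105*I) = k^2 - 8*I*k - 15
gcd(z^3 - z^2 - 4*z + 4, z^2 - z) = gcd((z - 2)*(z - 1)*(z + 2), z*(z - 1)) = z - 1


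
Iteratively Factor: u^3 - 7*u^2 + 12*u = (u)*(u^2 - 7*u + 12) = u*(u - 3)*(u - 4)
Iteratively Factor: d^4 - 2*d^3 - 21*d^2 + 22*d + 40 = (d - 5)*(d^3 + 3*d^2 - 6*d - 8) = (d - 5)*(d + 1)*(d^2 + 2*d - 8) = (d - 5)*(d + 1)*(d + 4)*(d - 2)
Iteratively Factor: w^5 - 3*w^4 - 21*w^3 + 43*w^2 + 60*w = (w)*(w^4 - 3*w^3 - 21*w^2 + 43*w + 60) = w*(w + 4)*(w^3 - 7*w^2 + 7*w + 15) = w*(w - 5)*(w + 4)*(w^2 - 2*w - 3) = w*(w - 5)*(w + 1)*(w + 4)*(w - 3)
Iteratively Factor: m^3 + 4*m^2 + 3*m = (m + 3)*(m^2 + m) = m*(m + 3)*(m + 1)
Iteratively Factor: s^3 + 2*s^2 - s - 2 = (s - 1)*(s^2 + 3*s + 2) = (s - 1)*(s + 1)*(s + 2)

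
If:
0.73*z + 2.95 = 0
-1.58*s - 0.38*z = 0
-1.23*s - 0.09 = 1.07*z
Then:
No Solution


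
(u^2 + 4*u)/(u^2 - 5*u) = (u + 4)/(u - 5)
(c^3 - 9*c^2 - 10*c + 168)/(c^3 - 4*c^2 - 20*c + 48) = (c - 7)/(c - 2)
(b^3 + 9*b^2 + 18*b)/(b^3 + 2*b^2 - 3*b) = (b + 6)/(b - 1)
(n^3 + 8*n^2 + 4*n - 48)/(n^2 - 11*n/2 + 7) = 2*(n^2 + 10*n + 24)/(2*n - 7)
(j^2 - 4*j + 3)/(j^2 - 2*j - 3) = (j - 1)/(j + 1)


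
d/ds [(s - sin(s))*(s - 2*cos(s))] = (s - sin(s))*(2*sin(s) + 1) - (s - 2*cos(s))*(cos(s) - 1)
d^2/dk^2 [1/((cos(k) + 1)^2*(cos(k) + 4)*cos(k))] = 2*(-122*(1 - cos(k)^2)^2/cos(k)^3 + 10*sin(k)^6/cos(k)^3 + 2*cos(k)^3 - 53*cos(k)^2 + 76*tan(k)^2 + 108 - 75/cos(k) + 128/cos(k)^3)/((cos(k) + 1)^4*(cos(k) + 4)^3)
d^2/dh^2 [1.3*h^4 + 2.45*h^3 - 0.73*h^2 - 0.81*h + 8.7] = 15.6*h^2 + 14.7*h - 1.46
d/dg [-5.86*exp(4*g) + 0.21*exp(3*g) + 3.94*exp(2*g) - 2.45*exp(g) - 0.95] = (-23.44*exp(3*g) + 0.63*exp(2*g) + 7.88*exp(g) - 2.45)*exp(g)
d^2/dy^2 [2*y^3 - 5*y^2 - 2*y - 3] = 12*y - 10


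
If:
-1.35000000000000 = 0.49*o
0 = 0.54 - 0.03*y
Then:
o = -2.76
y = 18.00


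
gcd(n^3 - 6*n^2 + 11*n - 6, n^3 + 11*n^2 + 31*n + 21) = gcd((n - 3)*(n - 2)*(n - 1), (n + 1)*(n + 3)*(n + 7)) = 1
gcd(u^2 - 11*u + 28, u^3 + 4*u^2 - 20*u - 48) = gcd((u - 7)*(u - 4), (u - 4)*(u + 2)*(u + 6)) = u - 4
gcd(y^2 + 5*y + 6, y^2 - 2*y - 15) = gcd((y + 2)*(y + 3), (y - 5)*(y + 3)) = y + 3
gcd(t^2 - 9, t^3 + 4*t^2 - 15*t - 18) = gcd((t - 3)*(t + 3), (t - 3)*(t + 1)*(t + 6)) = t - 3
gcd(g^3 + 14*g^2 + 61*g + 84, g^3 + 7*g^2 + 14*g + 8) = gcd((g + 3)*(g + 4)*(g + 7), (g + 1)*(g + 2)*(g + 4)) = g + 4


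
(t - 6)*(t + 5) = t^2 - t - 30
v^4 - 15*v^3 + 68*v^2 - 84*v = v*(v - 7)*(v - 6)*(v - 2)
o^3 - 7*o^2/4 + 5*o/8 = o*(o - 5/4)*(o - 1/2)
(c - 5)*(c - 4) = c^2 - 9*c + 20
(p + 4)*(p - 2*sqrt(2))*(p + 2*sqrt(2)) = p^3 + 4*p^2 - 8*p - 32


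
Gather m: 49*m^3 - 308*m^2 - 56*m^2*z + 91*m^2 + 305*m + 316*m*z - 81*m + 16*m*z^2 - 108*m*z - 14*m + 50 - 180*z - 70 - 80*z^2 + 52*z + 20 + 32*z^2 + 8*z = 49*m^3 + m^2*(-56*z - 217) + m*(16*z^2 + 208*z + 210) - 48*z^2 - 120*z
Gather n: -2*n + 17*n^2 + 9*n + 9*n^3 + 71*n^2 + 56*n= 9*n^3 + 88*n^2 + 63*n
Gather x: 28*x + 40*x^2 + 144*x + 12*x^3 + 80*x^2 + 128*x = 12*x^3 + 120*x^2 + 300*x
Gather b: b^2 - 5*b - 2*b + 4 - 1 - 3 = b^2 - 7*b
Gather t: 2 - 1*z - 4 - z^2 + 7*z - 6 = -z^2 + 6*z - 8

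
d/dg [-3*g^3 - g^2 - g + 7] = -9*g^2 - 2*g - 1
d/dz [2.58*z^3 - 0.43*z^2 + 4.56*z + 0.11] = 7.74*z^2 - 0.86*z + 4.56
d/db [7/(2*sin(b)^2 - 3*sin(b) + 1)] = 7*(3 - 4*sin(b))*cos(b)/(2*sin(b)^2 - 3*sin(b) + 1)^2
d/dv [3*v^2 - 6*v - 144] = 6*v - 6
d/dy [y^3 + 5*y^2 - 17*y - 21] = 3*y^2 + 10*y - 17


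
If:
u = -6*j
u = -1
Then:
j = 1/6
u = -1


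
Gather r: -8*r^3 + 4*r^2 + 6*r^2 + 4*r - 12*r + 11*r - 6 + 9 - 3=-8*r^3 + 10*r^2 + 3*r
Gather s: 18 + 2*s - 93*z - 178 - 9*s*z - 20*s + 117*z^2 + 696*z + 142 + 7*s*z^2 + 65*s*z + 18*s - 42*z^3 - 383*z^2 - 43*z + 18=s*(7*z^2 + 56*z) - 42*z^3 - 266*z^2 + 560*z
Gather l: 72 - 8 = 64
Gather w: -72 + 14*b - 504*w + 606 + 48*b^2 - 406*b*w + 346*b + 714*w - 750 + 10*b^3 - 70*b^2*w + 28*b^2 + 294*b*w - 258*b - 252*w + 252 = 10*b^3 + 76*b^2 + 102*b + w*(-70*b^2 - 112*b - 42) + 36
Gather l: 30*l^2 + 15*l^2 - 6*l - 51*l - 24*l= 45*l^2 - 81*l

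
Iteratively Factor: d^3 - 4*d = (d - 2)*(d^2 + 2*d) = (d - 2)*(d + 2)*(d)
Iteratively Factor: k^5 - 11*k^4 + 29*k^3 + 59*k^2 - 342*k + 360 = (k - 5)*(k^4 - 6*k^3 - k^2 + 54*k - 72) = (k - 5)*(k - 2)*(k^3 - 4*k^2 - 9*k + 36) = (k - 5)*(k - 2)*(k + 3)*(k^2 - 7*k + 12) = (k - 5)*(k - 4)*(k - 2)*(k + 3)*(k - 3)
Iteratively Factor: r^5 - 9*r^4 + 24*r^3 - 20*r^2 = (r - 5)*(r^4 - 4*r^3 + 4*r^2) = (r - 5)*(r - 2)*(r^3 - 2*r^2) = (r - 5)*(r - 2)^2*(r^2) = r*(r - 5)*(r - 2)^2*(r)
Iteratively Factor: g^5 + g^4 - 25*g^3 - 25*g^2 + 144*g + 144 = (g + 4)*(g^4 - 3*g^3 - 13*g^2 + 27*g + 36) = (g + 3)*(g + 4)*(g^3 - 6*g^2 + 5*g + 12) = (g - 3)*(g + 3)*(g + 4)*(g^2 - 3*g - 4) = (g - 3)*(g + 1)*(g + 3)*(g + 4)*(g - 4)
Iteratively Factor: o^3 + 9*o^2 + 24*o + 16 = (o + 4)*(o^2 + 5*o + 4) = (o + 1)*(o + 4)*(o + 4)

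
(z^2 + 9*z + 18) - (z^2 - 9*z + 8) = 18*z + 10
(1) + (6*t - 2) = 6*t - 1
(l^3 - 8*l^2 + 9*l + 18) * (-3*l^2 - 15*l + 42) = -3*l^5 + 9*l^4 + 135*l^3 - 525*l^2 + 108*l + 756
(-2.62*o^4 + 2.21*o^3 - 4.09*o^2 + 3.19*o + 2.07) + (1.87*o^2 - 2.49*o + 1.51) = -2.62*o^4 + 2.21*o^3 - 2.22*o^2 + 0.7*o + 3.58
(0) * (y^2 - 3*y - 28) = 0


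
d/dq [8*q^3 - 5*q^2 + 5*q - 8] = 24*q^2 - 10*q + 5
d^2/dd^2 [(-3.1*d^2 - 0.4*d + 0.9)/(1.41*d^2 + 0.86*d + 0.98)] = (5.92764*d^3 + 36.43722*d^2 + 9.86436*d - 6.4362)/(2.803221*d^6 + 5.129298*d^5 + 8.973522*d^4 + 7.766144*d^3 + 6.236916*d^2 + 2.477832*d + 0.941192)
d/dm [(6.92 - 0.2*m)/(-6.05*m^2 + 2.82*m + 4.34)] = (-1.21*m^2 + 83.732*m - 20.3824)/(36.6025*m^4 - 34.122*m^3 - 44.5616*m^2 + 24.4776*m + 18.8356)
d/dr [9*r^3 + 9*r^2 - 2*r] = 27*r^2 + 18*r - 2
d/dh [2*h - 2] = 2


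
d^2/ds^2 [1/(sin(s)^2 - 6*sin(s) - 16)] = 2*(-2*sin(s)^4 + 9*sin(s)^3 - 47*sin(s)^2 + 30*sin(s) + 52)/((sin(s) - 8)^3*(sin(s) + 2)^3)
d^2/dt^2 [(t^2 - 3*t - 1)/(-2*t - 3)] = -46/(8*t^3 + 36*t^2 + 54*t + 27)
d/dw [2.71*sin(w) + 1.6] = 2.71*cos(w)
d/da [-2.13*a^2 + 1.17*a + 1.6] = 1.17 - 4.26*a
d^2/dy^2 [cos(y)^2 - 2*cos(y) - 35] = 2*cos(y) - 2*cos(2*y)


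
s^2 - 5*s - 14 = (s - 7)*(s + 2)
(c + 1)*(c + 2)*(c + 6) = c^3 + 9*c^2 + 20*c + 12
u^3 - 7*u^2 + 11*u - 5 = (u - 5)*(u - 1)^2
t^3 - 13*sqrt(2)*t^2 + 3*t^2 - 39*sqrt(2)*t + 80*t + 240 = (t + 3)*(t - 8*sqrt(2))*(t - 5*sqrt(2))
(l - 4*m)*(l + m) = l^2 - 3*l*m - 4*m^2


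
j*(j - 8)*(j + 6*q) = j^3 + 6*j^2*q - 8*j^2 - 48*j*q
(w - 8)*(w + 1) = w^2 - 7*w - 8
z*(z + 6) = z^2 + 6*z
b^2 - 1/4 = (b - 1/2)*(b + 1/2)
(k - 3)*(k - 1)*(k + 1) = k^3 - 3*k^2 - k + 3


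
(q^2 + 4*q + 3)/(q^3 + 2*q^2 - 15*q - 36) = (q + 1)/(q^2 - q - 12)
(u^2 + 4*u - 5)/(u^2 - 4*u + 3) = (u + 5)/(u - 3)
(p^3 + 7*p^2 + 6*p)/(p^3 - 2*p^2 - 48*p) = (p + 1)/(p - 8)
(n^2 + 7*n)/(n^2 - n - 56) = n/(n - 8)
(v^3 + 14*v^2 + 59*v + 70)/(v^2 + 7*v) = v + 7 + 10/v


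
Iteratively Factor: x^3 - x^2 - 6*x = (x)*(x^2 - x - 6) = x*(x - 3)*(x + 2)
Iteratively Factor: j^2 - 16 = (j - 4)*(j + 4)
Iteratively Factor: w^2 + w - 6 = (w - 2)*(w + 3)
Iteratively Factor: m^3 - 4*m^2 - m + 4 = (m - 4)*(m^2 - 1) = (m - 4)*(m - 1)*(m + 1)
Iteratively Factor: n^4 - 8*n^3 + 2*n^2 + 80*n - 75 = (n - 5)*(n^3 - 3*n^2 - 13*n + 15) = (n - 5)*(n + 3)*(n^2 - 6*n + 5) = (n - 5)*(n - 1)*(n + 3)*(n - 5)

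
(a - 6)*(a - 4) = a^2 - 10*a + 24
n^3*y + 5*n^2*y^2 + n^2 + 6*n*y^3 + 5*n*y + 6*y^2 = (n + 2*y)*(n + 3*y)*(n*y + 1)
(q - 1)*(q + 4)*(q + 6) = q^3 + 9*q^2 + 14*q - 24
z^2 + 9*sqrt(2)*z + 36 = (z + 3*sqrt(2))*(z + 6*sqrt(2))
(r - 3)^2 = r^2 - 6*r + 9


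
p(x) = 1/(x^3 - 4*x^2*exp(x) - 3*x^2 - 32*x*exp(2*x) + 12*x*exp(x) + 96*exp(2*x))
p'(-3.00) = -0.01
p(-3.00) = -0.02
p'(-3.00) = -0.01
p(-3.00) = -0.02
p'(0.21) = -0.01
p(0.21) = 0.01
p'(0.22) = -0.01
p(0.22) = 0.01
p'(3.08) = 0.01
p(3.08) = -0.00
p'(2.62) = 0.00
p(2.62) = 0.00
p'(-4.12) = -0.00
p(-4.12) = -0.01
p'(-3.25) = -0.01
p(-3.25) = -0.01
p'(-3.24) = -0.01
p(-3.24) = -0.01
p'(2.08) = -0.00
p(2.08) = 0.00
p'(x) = (4*x^2*exp(x) - 3*x^2 + 64*x*exp(2*x) - 4*x*exp(x) + 6*x - 160*exp(2*x) - 12*exp(x))/(x^3 - 4*x^2*exp(x) - 3*x^2 - 32*x*exp(2*x) + 12*x*exp(x) + 96*exp(2*x))^2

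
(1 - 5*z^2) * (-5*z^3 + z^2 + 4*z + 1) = 25*z^5 - 5*z^4 - 25*z^3 - 4*z^2 + 4*z + 1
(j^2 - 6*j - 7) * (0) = 0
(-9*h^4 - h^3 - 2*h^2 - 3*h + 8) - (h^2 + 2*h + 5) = -9*h^4 - h^3 - 3*h^2 - 5*h + 3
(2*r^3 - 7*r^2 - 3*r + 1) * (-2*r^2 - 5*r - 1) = -4*r^5 + 4*r^4 + 39*r^3 + 20*r^2 - 2*r - 1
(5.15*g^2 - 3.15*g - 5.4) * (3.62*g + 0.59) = 18.643*g^3 - 8.3645*g^2 - 21.4065*g - 3.186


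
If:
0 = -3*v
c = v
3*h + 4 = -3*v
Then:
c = 0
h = -4/3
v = 0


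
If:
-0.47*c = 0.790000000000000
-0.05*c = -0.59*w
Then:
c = -1.68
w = -0.14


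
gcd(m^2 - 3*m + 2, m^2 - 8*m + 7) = m - 1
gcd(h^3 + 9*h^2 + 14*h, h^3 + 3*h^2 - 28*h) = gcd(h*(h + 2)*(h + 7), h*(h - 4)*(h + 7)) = h^2 + 7*h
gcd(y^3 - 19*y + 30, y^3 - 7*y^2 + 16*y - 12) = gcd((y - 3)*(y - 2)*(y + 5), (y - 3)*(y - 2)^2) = y^2 - 5*y + 6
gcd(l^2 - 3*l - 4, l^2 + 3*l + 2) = l + 1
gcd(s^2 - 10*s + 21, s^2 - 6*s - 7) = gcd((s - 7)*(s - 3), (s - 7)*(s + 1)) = s - 7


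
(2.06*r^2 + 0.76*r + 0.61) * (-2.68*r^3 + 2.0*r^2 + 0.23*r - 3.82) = -5.5208*r^5 + 2.0832*r^4 + 0.359*r^3 - 6.4744*r^2 - 2.7629*r - 2.3302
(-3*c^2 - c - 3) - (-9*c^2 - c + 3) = 6*c^2 - 6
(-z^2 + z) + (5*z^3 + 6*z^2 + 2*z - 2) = 5*z^3 + 5*z^2 + 3*z - 2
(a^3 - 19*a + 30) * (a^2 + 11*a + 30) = a^5 + 11*a^4 + 11*a^3 - 179*a^2 - 240*a + 900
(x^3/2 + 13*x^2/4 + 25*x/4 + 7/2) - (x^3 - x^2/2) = -x^3/2 + 15*x^2/4 + 25*x/4 + 7/2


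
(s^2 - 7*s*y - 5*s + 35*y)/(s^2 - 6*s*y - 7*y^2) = (s - 5)/(s + y)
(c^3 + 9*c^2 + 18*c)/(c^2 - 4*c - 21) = c*(c + 6)/(c - 7)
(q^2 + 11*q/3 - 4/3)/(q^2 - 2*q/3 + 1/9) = 3*(q + 4)/(3*q - 1)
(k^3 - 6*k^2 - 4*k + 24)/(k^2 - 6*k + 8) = (k^2 - 4*k - 12)/(k - 4)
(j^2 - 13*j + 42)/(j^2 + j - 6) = (j^2 - 13*j + 42)/(j^2 + j - 6)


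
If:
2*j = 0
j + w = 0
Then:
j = 0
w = 0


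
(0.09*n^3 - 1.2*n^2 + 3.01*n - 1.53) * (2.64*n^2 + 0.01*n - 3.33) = 0.2376*n^5 - 3.1671*n^4 + 7.6347*n^3 - 0.0131000000000006*n^2 - 10.0386*n + 5.0949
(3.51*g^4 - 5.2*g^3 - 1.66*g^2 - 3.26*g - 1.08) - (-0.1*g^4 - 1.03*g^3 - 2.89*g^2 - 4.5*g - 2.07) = 3.61*g^4 - 4.17*g^3 + 1.23*g^2 + 1.24*g + 0.99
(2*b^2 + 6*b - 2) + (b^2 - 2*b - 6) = 3*b^2 + 4*b - 8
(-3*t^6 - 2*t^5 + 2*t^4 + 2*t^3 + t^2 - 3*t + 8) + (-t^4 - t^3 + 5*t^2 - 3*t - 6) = -3*t^6 - 2*t^5 + t^4 + t^3 + 6*t^2 - 6*t + 2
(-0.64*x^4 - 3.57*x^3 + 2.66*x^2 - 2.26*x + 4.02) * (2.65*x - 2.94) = -1.696*x^5 - 7.5789*x^4 + 17.5448*x^3 - 13.8094*x^2 + 17.2974*x - 11.8188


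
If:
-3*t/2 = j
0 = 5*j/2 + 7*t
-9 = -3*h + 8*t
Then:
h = 3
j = 0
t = 0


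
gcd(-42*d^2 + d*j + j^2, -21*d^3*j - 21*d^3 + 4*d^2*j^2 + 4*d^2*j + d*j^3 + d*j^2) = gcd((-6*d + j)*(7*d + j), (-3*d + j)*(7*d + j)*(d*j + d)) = 7*d + j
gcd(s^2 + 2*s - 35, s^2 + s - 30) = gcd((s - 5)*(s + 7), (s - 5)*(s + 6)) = s - 5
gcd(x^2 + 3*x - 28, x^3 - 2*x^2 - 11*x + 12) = x - 4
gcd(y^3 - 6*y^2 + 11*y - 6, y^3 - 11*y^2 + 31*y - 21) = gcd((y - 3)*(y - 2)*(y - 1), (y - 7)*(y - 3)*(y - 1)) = y^2 - 4*y + 3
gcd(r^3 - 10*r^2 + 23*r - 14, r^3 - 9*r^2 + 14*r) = r^2 - 9*r + 14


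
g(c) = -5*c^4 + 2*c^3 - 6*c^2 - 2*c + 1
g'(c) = -20*c^3 + 6*c^2 - 12*c - 2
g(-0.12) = 1.15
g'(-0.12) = -0.44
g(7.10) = -12305.68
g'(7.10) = -6942.96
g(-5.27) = -4304.49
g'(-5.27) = 3155.14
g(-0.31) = 0.94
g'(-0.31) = 2.89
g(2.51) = -208.65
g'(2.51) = -310.58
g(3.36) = -634.87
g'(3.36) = -733.24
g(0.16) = 0.53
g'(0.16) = -3.85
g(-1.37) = -30.28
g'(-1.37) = 77.13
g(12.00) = -101111.00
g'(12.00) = -33842.00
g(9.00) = -31850.00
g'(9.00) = -14204.00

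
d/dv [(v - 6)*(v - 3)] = 2*v - 9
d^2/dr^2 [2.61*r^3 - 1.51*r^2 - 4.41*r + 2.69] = 15.66*r - 3.02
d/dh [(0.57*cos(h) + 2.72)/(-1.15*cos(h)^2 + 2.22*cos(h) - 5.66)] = (-0.6555*cos(h)^2 - 6.256*cos(h) + 9.2646)*sin(h)/(1.3225*cos(h)^4 - 5.106*cos(h)^3 + 17.9464*cos(h)^2 - 25.1304*cos(h) + 32.0356)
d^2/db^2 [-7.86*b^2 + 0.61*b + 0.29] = -15.7200000000000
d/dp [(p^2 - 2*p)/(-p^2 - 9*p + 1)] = (-11*p^2 + 2*p - 2)/(p^4 + 18*p^3 + 79*p^2 - 18*p + 1)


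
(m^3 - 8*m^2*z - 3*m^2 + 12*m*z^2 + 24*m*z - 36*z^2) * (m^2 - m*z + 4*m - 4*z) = m^5 - 9*m^4*z + m^4 + 20*m^3*z^2 - 9*m^3*z - 12*m^3 - 12*m^2*z^3 + 20*m^2*z^2 + 108*m^2*z - 12*m*z^3 - 240*m*z^2 + 144*z^3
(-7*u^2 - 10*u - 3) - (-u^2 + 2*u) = -6*u^2 - 12*u - 3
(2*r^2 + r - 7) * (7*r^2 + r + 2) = 14*r^4 + 9*r^3 - 44*r^2 - 5*r - 14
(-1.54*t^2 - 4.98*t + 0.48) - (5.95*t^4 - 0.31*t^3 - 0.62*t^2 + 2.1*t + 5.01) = -5.95*t^4 + 0.31*t^3 - 0.92*t^2 - 7.08*t - 4.53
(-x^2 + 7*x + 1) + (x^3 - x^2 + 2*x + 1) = x^3 - 2*x^2 + 9*x + 2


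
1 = 1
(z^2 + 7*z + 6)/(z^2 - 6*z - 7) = (z + 6)/(z - 7)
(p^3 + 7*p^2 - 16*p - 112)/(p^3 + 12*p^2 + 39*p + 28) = (p - 4)/(p + 1)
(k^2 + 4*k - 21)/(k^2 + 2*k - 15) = (k + 7)/(k + 5)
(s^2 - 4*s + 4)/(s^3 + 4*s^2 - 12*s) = (s - 2)/(s*(s + 6))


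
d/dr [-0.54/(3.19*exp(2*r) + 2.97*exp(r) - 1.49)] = (3.4452*exp(r) + 1.6038)*exp(r)/(3.19*exp(2*r) + 2.97*exp(r) - 1.49)^2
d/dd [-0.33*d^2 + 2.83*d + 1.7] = 2.83 - 0.66*d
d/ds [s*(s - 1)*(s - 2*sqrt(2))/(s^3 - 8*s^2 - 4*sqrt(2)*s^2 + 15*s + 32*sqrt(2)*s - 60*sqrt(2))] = (-7*s^4 - 2*sqrt(2)*s^4 + 30*s^3 + 60*sqrt(2)*s^3 - 226*sqrt(2)*s^2 - 127*s^2 + 120*sqrt(2)*s + 480*s - 240)/(s^6 - 16*s^5 - 8*sqrt(2)*s^5 + 126*s^4 + 128*sqrt(2)*s^4 - 752*sqrt(2)*s^3 - 752*s^3 + 1920*sqrt(2)*s^2 + 3233*s^2 - 7680*s - 1800*sqrt(2)*s + 7200)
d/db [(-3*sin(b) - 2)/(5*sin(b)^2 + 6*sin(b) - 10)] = (15*sin(b)^2 + 20*sin(b) + 42)*cos(b)/(5*sin(b)^2 + 6*sin(b) - 10)^2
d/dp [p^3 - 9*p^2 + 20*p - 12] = 3*p^2 - 18*p + 20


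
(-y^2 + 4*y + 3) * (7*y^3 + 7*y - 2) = -7*y^5 + 28*y^4 + 14*y^3 + 30*y^2 + 13*y - 6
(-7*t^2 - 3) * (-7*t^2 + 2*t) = 49*t^4 - 14*t^3 + 21*t^2 - 6*t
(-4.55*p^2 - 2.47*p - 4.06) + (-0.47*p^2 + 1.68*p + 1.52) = -5.02*p^2 - 0.79*p - 2.54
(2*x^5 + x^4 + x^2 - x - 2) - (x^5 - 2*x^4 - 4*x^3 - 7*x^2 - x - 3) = x^5 + 3*x^4 + 4*x^3 + 8*x^2 + 1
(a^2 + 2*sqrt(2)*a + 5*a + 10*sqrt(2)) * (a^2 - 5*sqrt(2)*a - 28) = a^4 - 3*sqrt(2)*a^3 + 5*a^3 - 48*a^2 - 15*sqrt(2)*a^2 - 240*a - 56*sqrt(2)*a - 280*sqrt(2)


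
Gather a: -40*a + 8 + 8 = 16 - 40*a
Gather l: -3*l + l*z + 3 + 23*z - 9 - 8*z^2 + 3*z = l*(z - 3) - 8*z^2 + 26*z - 6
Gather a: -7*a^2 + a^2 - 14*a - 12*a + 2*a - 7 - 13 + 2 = -6*a^2 - 24*a - 18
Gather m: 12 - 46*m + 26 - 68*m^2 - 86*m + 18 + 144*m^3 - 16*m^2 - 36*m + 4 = 144*m^3 - 84*m^2 - 168*m + 60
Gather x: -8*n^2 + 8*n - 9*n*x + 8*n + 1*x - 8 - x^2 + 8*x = -8*n^2 + 16*n - x^2 + x*(9 - 9*n) - 8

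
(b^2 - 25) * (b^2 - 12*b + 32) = b^4 - 12*b^3 + 7*b^2 + 300*b - 800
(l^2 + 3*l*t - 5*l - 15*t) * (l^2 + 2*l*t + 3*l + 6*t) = l^4 + 5*l^3*t - 2*l^3 + 6*l^2*t^2 - 10*l^2*t - 15*l^2 - 12*l*t^2 - 75*l*t - 90*t^2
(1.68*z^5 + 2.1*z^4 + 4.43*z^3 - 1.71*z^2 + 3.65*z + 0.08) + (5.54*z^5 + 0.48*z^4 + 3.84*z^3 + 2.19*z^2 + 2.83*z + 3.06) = 7.22*z^5 + 2.58*z^4 + 8.27*z^3 + 0.48*z^2 + 6.48*z + 3.14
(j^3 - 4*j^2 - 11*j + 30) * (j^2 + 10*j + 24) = j^5 + 6*j^4 - 27*j^3 - 176*j^2 + 36*j + 720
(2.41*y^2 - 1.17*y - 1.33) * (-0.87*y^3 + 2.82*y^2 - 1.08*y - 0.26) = -2.0967*y^5 + 7.8141*y^4 - 4.7451*y^3 - 3.1136*y^2 + 1.7406*y + 0.3458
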